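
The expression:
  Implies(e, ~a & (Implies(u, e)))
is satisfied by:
  {e: False, a: False}
  {a: True, e: False}
  {e: True, a: False}


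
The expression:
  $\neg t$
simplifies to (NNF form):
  $\neg t$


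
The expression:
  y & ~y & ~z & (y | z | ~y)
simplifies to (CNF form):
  False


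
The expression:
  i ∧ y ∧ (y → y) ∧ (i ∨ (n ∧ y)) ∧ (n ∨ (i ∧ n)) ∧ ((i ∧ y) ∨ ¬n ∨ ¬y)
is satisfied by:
  {i: True, y: True, n: True}


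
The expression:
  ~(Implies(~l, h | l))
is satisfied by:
  {h: False, l: False}


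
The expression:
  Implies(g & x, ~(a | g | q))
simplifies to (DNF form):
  ~g | ~x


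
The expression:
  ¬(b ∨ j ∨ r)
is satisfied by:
  {r: False, j: False, b: False}


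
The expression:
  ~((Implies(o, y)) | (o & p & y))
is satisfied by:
  {o: True, y: False}


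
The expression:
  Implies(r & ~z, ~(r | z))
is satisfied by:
  {z: True, r: False}
  {r: False, z: False}
  {r: True, z: True}


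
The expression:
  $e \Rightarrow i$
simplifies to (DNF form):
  $i \vee \neg e$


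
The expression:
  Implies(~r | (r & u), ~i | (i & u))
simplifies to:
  r | u | ~i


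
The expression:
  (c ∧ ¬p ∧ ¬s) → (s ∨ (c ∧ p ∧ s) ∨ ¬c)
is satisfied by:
  {s: True, p: True, c: False}
  {s: True, c: False, p: False}
  {p: True, c: False, s: False}
  {p: False, c: False, s: False}
  {s: True, p: True, c: True}
  {s: True, c: True, p: False}
  {p: True, c: True, s: False}


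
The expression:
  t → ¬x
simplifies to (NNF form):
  ¬t ∨ ¬x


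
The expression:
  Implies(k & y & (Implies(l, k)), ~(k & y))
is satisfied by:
  {k: False, y: False}
  {y: True, k: False}
  {k: True, y: False}


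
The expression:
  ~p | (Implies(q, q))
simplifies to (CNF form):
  True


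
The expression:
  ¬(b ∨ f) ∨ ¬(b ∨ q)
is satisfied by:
  {q: False, b: False, f: False}
  {f: True, q: False, b: False}
  {q: True, f: False, b: False}


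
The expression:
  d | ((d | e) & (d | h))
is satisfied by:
  {d: True, h: True, e: True}
  {d: True, h: True, e: False}
  {d: True, e: True, h: False}
  {d: True, e: False, h: False}
  {h: True, e: True, d: False}


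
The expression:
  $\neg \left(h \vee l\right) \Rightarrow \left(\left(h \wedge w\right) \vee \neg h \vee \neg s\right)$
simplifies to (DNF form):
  $\text{True}$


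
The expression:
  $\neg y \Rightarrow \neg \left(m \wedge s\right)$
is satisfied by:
  {y: True, s: False, m: False}
  {s: False, m: False, y: False}
  {y: True, m: True, s: False}
  {m: True, s: False, y: False}
  {y: True, s: True, m: False}
  {s: True, y: False, m: False}
  {y: True, m: True, s: True}


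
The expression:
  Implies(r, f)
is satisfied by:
  {f: True, r: False}
  {r: False, f: False}
  {r: True, f: True}


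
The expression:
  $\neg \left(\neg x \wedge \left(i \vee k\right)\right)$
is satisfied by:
  {x: True, i: False, k: False}
  {x: True, k: True, i: False}
  {x: True, i: True, k: False}
  {x: True, k: True, i: True}
  {k: False, i: False, x: False}


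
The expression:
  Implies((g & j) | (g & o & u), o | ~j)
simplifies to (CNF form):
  o | ~g | ~j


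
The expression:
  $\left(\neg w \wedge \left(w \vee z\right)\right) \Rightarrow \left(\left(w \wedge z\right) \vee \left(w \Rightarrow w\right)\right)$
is always true.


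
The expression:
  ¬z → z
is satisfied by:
  {z: True}


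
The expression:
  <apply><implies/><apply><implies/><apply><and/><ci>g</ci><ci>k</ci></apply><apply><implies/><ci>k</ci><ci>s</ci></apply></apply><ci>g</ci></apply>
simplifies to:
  <ci>g</ci>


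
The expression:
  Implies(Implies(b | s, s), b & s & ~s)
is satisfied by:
  {b: True, s: False}


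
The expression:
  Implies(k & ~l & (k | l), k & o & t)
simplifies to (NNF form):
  l | ~k | (o & t)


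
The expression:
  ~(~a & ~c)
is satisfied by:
  {a: True, c: True}
  {a: True, c: False}
  {c: True, a: False}


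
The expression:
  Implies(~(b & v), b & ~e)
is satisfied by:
  {b: True, v: True, e: False}
  {b: True, e: False, v: False}
  {b: True, v: True, e: True}


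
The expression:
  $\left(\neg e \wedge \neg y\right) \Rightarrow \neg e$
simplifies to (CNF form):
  $\text{True}$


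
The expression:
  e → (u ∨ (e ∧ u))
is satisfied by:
  {u: True, e: False}
  {e: False, u: False}
  {e: True, u: True}


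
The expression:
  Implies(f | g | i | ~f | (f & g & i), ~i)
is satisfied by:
  {i: False}


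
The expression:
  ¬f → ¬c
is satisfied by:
  {f: True, c: False}
  {c: False, f: False}
  {c: True, f: True}


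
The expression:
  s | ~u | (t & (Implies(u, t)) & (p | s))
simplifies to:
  s | ~u | (p & t)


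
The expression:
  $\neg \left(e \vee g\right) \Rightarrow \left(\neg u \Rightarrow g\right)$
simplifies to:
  $e \vee g \vee u$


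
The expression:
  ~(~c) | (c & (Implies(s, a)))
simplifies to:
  c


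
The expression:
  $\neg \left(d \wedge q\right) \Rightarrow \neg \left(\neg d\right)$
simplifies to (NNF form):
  $d$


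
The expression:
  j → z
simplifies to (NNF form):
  z ∨ ¬j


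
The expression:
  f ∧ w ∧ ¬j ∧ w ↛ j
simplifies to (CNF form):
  f ∧ w ∧ ¬j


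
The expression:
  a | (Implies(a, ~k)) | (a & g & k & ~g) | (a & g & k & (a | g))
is always true.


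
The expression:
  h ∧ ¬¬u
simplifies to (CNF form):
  h ∧ u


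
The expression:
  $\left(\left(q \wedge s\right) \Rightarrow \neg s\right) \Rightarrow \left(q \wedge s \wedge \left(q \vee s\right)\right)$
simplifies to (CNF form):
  $q \wedge s$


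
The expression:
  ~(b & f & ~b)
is always true.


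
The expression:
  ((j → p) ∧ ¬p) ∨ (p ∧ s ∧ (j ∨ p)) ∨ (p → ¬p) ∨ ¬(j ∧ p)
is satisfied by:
  {s: True, p: False, j: False}
  {p: False, j: False, s: False}
  {j: True, s: True, p: False}
  {j: True, p: False, s: False}
  {s: True, p: True, j: False}
  {p: True, s: False, j: False}
  {j: True, p: True, s: True}


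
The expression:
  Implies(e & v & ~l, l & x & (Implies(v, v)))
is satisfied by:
  {l: True, v: False, e: False}
  {v: False, e: False, l: False}
  {e: True, l: True, v: False}
  {e: True, v: False, l: False}
  {l: True, v: True, e: False}
  {v: True, l: False, e: False}
  {e: True, v: True, l: True}


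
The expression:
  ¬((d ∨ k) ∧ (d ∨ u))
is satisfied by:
  {d: False, u: False, k: False}
  {k: True, d: False, u: False}
  {u: True, d: False, k: False}


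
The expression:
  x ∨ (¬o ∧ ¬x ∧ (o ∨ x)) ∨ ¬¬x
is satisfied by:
  {x: True}


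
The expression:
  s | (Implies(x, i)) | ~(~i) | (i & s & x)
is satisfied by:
  {i: True, s: True, x: False}
  {i: True, s: False, x: False}
  {s: True, i: False, x: False}
  {i: False, s: False, x: False}
  {i: True, x: True, s: True}
  {i: True, x: True, s: False}
  {x: True, s: True, i: False}


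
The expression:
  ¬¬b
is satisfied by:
  {b: True}


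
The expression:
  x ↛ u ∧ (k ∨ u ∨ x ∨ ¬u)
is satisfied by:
  {x: True, u: False}


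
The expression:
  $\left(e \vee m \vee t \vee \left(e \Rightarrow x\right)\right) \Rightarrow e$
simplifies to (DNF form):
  $e$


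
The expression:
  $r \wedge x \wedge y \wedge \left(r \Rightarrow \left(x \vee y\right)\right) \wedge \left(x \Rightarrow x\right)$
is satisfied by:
  {r: True, x: True, y: True}


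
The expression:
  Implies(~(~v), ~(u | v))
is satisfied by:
  {v: False}


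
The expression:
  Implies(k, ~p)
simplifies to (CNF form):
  ~k | ~p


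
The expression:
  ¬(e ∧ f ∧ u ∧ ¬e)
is always true.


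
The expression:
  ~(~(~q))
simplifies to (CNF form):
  ~q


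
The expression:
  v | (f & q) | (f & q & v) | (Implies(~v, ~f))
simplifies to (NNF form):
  q | v | ~f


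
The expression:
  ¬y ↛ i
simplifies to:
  i ∨ ¬y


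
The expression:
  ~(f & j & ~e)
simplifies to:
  e | ~f | ~j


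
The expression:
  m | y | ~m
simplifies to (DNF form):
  True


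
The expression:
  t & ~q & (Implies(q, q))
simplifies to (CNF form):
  t & ~q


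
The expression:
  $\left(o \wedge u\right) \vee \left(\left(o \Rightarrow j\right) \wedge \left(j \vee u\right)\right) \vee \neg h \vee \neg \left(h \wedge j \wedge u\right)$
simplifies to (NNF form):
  $\text{True}$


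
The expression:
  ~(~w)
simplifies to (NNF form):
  w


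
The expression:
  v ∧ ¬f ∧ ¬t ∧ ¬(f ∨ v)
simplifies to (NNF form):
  False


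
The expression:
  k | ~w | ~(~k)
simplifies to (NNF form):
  k | ~w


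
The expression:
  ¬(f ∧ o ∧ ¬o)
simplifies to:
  True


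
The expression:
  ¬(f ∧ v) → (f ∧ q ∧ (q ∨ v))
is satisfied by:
  {q: True, v: True, f: True}
  {q: True, f: True, v: False}
  {v: True, f: True, q: False}


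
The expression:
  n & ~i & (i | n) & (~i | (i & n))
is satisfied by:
  {n: True, i: False}


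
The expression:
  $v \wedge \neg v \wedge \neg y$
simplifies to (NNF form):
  $\text{False}$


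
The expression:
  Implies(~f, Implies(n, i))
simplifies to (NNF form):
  f | i | ~n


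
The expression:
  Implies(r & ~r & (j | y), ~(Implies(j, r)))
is always true.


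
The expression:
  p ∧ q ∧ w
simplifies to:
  p ∧ q ∧ w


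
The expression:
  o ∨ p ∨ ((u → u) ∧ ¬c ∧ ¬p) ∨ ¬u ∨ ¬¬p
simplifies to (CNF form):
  o ∨ p ∨ ¬c ∨ ¬u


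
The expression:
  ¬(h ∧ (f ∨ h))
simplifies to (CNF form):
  ¬h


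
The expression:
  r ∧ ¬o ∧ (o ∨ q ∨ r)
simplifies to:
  r ∧ ¬o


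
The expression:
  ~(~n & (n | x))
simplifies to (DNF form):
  n | ~x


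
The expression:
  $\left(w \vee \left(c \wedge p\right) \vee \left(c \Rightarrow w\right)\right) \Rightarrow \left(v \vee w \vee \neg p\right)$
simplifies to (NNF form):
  $v \vee w \vee \neg p$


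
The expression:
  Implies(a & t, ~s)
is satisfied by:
  {s: False, t: False, a: False}
  {a: True, s: False, t: False}
  {t: True, s: False, a: False}
  {a: True, t: True, s: False}
  {s: True, a: False, t: False}
  {a: True, s: True, t: False}
  {t: True, s: True, a: False}


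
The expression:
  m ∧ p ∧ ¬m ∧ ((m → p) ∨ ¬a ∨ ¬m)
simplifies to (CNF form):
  False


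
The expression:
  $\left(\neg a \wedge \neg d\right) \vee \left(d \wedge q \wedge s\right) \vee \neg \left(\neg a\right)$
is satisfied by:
  {a: True, q: True, s: True, d: False}
  {a: True, q: True, s: False, d: False}
  {a: True, s: True, q: False, d: False}
  {a: True, s: False, q: False, d: False}
  {q: True, s: True, a: False, d: False}
  {q: True, a: False, s: False, d: False}
  {q: False, s: True, a: False, d: False}
  {q: False, a: False, s: False, d: False}
  {a: True, d: True, q: True, s: True}
  {a: True, d: True, q: True, s: False}
  {a: True, d: True, s: True, q: False}
  {a: True, d: True, s: False, q: False}
  {d: True, q: True, s: True, a: False}


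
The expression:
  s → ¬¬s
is always true.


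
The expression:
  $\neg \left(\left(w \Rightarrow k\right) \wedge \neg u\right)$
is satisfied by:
  {u: True, w: True, k: False}
  {u: True, k: False, w: False}
  {u: True, w: True, k: True}
  {u: True, k: True, w: False}
  {w: True, k: False, u: False}


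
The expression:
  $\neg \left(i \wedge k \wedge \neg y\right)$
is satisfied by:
  {y: True, k: False, i: False}
  {k: False, i: False, y: False}
  {i: True, y: True, k: False}
  {i: True, k: False, y: False}
  {y: True, k: True, i: False}
  {k: True, y: False, i: False}
  {i: True, k: True, y: True}


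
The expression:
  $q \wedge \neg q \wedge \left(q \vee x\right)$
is never true.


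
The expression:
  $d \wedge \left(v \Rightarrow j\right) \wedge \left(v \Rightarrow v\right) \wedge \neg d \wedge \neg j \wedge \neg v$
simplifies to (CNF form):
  $\text{False}$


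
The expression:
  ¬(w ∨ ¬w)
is never true.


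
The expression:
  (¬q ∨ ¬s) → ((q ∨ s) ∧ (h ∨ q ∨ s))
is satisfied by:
  {q: True, s: True}
  {q: True, s: False}
  {s: True, q: False}


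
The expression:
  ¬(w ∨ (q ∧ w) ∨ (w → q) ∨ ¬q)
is never true.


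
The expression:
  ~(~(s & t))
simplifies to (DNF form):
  s & t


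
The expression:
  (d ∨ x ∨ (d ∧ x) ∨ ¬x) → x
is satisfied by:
  {x: True}


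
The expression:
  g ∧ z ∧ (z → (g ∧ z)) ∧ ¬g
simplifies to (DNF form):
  False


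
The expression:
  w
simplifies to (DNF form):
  w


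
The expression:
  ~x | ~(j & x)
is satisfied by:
  {x: False, j: False}
  {j: True, x: False}
  {x: True, j: False}


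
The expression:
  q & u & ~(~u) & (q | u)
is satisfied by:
  {u: True, q: True}


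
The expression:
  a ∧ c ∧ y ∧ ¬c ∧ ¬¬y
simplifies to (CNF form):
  False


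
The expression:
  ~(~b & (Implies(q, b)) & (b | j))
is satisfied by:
  {b: True, q: True, j: False}
  {b: True, q: False, j: False}
  {q: True, b: False, j: False}
  {b: False, q: False, j: False}
  {j: True, b: True, q: True}
  {j: True, b: True, q: False}
  {j: True, q: True, b: False}


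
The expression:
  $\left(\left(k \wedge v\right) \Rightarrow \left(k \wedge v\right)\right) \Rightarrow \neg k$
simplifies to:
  $\neg k$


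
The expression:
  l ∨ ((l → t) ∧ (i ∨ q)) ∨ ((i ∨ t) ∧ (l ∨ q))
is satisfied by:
  {i: True, q: True, l: True}
  {i: True, q: True, l: False}
  {i: True, l: True, q: False}
  {i: True, l: False, q: False}
  {q: True, l: True, i: False}
  {q: True, l: False, i: False}
  {l: True, q: False, i: False}


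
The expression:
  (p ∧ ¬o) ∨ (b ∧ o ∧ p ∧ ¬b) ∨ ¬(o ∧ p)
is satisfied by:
  {p: False, o: False}
  {o: True, p: False}
  {p: True, o: False}


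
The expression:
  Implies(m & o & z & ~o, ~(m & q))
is always true.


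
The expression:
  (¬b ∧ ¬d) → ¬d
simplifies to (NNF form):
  True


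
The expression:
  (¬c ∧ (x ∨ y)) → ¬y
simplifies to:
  c ∨ ¬y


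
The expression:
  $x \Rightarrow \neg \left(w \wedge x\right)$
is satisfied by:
  {w: False, x: False}
  {x: True, w: False}
  {w: True, x: False}


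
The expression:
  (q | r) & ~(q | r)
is never true.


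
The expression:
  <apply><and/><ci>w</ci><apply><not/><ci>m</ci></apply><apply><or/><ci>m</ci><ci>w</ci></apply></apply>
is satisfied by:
  {w: True, m: False}


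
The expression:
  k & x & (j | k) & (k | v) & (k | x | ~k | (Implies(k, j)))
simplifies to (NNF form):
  k & x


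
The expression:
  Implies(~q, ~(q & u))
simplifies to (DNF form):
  True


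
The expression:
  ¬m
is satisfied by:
  {m: False}


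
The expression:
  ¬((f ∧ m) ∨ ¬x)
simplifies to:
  x ∧ (¬f ∨ ¬m)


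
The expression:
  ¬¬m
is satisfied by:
  {m: True}


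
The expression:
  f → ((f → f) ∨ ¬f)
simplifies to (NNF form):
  True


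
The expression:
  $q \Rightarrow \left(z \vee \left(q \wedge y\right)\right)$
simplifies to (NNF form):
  $y \vee z \vee \neg q$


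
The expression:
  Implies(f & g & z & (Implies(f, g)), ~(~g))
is always true.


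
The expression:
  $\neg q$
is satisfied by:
  {q: False}


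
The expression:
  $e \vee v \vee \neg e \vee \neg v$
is always true.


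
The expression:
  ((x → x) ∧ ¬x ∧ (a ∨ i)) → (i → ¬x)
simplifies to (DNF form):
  True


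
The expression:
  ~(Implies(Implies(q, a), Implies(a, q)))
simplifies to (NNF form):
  a & ~q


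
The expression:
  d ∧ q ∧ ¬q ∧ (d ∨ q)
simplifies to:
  False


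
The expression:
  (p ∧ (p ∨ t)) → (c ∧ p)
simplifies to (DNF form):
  c ∨ ¬p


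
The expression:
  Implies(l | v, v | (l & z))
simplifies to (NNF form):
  v | z | ~l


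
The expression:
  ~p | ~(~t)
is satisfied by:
  {t: True, p: False}
  {p: False, t: False}
  {p: True, t: True}


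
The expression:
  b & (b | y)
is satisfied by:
  {b: True}


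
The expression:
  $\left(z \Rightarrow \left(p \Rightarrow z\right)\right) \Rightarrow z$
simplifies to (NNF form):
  $z$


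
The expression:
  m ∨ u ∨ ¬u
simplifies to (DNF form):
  True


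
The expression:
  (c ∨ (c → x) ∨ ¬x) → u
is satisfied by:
  {u: True}


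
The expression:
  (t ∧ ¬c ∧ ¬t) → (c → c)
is always true.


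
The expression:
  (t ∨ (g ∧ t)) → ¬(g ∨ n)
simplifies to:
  (¬g ∧ ¬n) ∨ ¬t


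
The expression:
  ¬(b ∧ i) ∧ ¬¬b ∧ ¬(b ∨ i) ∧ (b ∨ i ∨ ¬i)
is never true.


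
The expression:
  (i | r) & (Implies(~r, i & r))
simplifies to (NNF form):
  r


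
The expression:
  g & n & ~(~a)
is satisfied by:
  {a: True, g: True, n: True}


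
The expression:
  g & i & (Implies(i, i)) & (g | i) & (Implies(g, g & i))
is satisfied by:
  {i: True, g: True}


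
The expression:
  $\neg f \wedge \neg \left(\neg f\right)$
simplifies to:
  $\text{False}$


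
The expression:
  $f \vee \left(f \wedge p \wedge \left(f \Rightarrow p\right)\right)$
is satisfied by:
  {f: True}


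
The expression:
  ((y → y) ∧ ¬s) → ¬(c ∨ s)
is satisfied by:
  {s: True, c: False}
  {c: False, s: False}
  {c: True, s: True}


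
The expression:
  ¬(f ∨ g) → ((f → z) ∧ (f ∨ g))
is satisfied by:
  {g: True, f: True}
  {g: True, f: False}
  {f: True, g: False}


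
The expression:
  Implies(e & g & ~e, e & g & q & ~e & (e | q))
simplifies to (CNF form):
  True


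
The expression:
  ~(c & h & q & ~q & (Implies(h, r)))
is always true.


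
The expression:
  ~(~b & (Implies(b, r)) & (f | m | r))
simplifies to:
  b | (~f & ~m & ~r)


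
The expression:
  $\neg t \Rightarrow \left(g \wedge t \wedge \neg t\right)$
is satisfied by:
  {t: True}


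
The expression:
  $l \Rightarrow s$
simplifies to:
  $s \vee \neg l$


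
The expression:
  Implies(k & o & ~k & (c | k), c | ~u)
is always true.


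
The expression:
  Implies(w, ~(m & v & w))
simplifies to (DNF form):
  ~m | ~v | ~w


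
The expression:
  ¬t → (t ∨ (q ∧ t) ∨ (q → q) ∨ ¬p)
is always true.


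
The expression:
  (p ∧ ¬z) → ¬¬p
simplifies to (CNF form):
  True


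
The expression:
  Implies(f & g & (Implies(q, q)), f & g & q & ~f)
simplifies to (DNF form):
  ~f | ~g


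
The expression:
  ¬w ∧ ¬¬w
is never true.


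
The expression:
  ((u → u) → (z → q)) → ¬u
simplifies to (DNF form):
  (z ∧ ¬q) ∨ ¬u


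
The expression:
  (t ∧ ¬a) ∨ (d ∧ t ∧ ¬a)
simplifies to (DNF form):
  t ∧ ¬a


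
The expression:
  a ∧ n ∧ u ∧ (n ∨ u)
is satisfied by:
  {a: True, u: True, n: True}


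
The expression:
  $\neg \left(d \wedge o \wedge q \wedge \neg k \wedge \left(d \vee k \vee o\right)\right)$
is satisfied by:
  {k: True, o: False, q: False, d: False}
  {k: False, o: False, q: False, d: False}
  {d: True, k: True, o: False, q: False}
  {d: True, k: False, o: False, q: False}
  {k: True, q: True, d: False, o: False}
  {q: True, d: False, o: False, k: False}
  {d: True, q: True, k: True, o: False}
  {d: True, q: True, k: False, o: False}
  {k: True, o: True, d: False, q: False}
  {o: True, d: False, q: False, k: False}
  {k: True, d: True, o: True, q: False}
  {d: True, o: True, k: False, q: False}
  {k: True, q: True, o: True, d: False}
  {q: True, o: True, d: False, k: False}
  {d: True, q: True, o: True, k: True}


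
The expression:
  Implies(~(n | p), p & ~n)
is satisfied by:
  {n: True, p: True}
  {n: True, p: False}
  {p: True, n: False}


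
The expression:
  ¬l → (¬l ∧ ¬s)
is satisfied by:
  {l: True, s: False}
  {s: False, l: False}
  {s: True, l: True}


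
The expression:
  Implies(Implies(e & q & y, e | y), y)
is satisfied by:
  {y: True}


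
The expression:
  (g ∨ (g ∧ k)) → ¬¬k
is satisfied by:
  {k: True, g: False}
  {g: False, k: False}
  {g: True, k: True}


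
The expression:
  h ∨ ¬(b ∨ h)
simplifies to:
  h ∨ ¬b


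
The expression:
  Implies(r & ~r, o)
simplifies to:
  True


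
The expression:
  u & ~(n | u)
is never true.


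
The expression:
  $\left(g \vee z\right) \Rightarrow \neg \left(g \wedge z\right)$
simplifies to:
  $\neg g \vee \neg z$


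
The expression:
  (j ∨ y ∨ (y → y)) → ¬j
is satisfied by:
  {j: False}


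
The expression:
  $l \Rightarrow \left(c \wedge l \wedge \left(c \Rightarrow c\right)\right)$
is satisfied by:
  {c: True, l: False}
  {l: False, c: False}
  {l: True, c: True}


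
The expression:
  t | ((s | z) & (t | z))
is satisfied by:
  {t: True, z: True}
  {t: True, z: False}
  {z: True, t: False}


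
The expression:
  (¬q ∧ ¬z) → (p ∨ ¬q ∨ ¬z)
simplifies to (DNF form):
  True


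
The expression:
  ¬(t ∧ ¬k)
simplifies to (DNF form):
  k ∨ ¬t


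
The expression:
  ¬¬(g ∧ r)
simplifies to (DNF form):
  g ∧ r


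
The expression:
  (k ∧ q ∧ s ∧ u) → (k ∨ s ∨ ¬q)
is always true.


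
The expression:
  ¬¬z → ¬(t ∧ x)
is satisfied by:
  {t: False, z: False, x: False}
  {x: True, t: False, z: False}
  {z: True, t: False, x: False}
  {x: True, z: True, t: False}
  {t: True, x: False, z: False}
  {x: True, t: True, z: False}
  {z: True, t: True, x: False}


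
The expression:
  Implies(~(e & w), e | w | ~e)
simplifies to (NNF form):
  True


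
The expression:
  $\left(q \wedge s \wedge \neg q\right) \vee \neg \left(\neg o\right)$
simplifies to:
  $o$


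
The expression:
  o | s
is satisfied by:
  {o: True, s: True}
  {o: True, s: False}
  {s: True, o: False}


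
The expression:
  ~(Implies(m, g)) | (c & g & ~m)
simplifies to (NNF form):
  (c | m) & (g | m) & (~g | ~m)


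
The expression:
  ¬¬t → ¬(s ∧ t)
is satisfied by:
  {s: False, t: False}
  {t: True, s: False}
  {s: True, t: False}


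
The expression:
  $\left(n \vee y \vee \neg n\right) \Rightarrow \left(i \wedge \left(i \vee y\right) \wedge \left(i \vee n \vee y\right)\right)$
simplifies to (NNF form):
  $i$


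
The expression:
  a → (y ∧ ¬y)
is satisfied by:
  {a: False}


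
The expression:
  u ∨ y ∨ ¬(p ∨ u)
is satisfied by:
  {y: True, u: True, p: False}
  {y: True, p: False, u: False}
  {u: True, p: False, y: False}
  {u: False, p: False, y: False}
  {y: True, u: True, p: True}
  {y: True, p: True, u: False}
  {u: True, p: True, y: False}


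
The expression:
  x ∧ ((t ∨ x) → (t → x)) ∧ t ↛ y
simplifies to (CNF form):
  t ∧ x ∧ ¬y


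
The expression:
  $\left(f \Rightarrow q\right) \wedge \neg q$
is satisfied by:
  {q: False, f: False}


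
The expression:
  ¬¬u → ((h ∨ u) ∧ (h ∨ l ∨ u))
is always true.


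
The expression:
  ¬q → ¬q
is always true.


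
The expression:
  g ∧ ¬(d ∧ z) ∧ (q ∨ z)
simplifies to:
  g ∧ (q ∨ z) ∧ (¬d ∨ ¬z)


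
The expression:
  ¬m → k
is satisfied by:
  {k: True, m: True}
  {k: True, m: False}
  {m: True, k: False}


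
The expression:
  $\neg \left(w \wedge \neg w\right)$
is always true.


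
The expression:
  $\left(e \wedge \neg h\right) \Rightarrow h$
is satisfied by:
  {h: True, e: False}
  {e: False, h: False}
  {e: True, h: True}


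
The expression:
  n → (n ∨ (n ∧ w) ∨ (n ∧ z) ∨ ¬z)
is always true.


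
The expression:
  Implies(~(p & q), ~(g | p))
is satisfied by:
  {q: True, p: False, g: False}
  {p: False, g: False, q: False}
  {q: True, p: True, g: False}
  {q: True, g: True, p: True}


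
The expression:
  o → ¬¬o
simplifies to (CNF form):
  True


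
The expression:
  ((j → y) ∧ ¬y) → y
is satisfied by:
  {y: True, j: True}
  {y: True, j: False}
  {j: True, y: False}


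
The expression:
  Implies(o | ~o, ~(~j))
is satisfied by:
  {j: True}


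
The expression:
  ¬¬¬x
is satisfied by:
  {x: False}


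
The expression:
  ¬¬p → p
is always true.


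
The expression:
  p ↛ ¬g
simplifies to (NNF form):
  g ∧ p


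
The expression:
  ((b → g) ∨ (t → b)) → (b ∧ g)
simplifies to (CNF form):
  b ∧ g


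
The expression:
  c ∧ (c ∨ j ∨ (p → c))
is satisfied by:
  {c: True}


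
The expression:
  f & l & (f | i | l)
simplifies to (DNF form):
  f & l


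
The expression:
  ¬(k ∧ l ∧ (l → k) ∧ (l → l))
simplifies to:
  ¬k ∨ ¬l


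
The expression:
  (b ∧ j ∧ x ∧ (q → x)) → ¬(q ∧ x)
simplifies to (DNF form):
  ¬b ∨ ¬j ∨ ¬q ∨ ¬x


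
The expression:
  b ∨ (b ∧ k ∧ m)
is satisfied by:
  {b: True}


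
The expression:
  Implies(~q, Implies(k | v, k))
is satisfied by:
  {k: True, q: True, v: False}
  {k: True, v: False, q: False}
  {q: True, v: False, k: False}
  {q: False, v: False, k: False}
  {k: True, q: True, v: True}
  {k: True, v: True, q: False}
  {q: True, v: True, k: False}


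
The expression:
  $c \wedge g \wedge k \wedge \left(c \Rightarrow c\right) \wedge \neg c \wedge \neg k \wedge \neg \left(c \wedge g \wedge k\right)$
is never true.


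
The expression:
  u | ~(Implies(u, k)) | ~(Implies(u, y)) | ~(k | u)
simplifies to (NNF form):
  u | ~k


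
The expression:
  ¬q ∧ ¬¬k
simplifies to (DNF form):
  k ∧ ¬q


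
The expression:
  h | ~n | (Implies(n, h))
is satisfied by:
  {h: True, n: False}
  {n: False, h: False}
  {n: True, h: True}


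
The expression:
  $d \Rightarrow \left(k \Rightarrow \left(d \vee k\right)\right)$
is always true.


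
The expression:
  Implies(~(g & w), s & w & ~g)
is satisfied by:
  {g: True, s: True, w: True}
  {g: True, w: True, s: False}
  {s: True, w: True, g: False}


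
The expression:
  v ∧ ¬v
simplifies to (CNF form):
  False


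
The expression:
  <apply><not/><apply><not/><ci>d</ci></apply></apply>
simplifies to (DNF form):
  <ci>d</ci>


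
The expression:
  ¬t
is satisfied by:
  {t: False}


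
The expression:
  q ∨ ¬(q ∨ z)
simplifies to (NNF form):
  q ∨ ¬z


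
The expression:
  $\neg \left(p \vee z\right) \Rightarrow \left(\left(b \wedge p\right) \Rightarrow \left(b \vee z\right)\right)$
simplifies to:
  $\text{True}$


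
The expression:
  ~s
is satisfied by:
  {s: False}


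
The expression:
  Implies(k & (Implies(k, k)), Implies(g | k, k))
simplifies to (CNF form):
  True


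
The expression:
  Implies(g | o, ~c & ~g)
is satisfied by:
  {g: False, c: False, o: False}
  {o: True, g: False, c: False}
  {c: True, g: False, o: False}


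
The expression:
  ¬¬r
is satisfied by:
  {r: True}


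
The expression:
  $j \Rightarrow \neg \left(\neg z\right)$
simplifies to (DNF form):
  $z \vee \neg j$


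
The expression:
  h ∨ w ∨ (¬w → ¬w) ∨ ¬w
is always true.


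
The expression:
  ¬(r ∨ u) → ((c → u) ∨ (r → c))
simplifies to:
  True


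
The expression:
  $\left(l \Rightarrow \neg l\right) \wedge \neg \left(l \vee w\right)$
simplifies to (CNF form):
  $\neg l \wedge \neg w$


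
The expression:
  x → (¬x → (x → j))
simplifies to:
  True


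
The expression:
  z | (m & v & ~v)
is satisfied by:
  {z: True}


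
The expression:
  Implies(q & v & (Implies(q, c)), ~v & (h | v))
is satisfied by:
  {v: False, q: False, c: False}
  {c: True, v: False, q: False}
  {q: True, v: False, c: False}
  {c: True, q: True, v: False}
  {v: True, c: False, q: False}
  {c: True, v: True, q: False}
  {q: True, v: True, c: False}


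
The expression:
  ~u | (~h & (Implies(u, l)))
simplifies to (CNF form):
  (l | ~u) & (~h | ~u)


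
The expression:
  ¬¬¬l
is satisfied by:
  {l: False}


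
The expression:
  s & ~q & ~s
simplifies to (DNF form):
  False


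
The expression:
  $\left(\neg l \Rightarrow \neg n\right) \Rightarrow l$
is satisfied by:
  {n: True, l: True}
  {n: True, l: False}
  {l: True, n: False}


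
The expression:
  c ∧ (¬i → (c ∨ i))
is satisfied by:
  {c: True}


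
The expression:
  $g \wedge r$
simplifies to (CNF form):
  $g \wedge r$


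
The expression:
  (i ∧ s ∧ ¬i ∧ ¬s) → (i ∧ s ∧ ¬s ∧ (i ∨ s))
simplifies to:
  True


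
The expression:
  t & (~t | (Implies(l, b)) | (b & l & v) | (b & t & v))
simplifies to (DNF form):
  (b & t) | (t & ~l)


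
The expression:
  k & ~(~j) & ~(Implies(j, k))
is never true.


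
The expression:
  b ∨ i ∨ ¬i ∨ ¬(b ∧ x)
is always true.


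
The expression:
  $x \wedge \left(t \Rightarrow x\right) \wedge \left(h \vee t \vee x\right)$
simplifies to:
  $x$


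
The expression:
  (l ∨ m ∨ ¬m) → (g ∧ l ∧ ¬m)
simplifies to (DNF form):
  g ∧ l ∧ ¬m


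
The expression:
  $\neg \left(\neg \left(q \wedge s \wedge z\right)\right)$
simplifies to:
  $q \wedge s \wedge z$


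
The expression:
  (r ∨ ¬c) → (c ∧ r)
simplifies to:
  c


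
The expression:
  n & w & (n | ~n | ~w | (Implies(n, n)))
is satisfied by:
  {w: True, n: True}


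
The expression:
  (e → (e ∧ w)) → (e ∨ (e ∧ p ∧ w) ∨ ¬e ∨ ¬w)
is always true.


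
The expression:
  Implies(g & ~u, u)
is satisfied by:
  {u: True, g: False}
  {g: False, u: False}
  {g: True, u: True}


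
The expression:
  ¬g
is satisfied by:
  {g: False}


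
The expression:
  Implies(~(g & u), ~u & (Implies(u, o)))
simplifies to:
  g | ~u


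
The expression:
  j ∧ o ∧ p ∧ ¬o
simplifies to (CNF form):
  False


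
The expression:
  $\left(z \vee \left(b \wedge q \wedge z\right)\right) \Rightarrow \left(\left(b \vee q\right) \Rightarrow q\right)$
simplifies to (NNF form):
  $q \vee \neg b \vee \neg z$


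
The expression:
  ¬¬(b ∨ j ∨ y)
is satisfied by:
  {y: True, b: True, j: True}
  {y: True, b: True, j: False}
  {y: True, j: True, b: False}
  {y: True, j: False, b: False}
  {b: True, j: True, y: False}
  {b: True, j: False, y: False}
  {j: True, b: False, y: False}


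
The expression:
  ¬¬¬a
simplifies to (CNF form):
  ¬a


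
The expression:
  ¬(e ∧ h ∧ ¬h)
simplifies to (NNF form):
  True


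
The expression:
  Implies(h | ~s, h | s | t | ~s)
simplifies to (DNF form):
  True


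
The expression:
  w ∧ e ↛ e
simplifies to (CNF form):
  False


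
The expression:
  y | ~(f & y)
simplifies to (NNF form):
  True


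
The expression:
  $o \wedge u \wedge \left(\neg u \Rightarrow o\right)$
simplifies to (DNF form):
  $o \wedge u$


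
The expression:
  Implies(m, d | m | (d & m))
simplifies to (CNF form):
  True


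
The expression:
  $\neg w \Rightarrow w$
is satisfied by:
  {w: True}


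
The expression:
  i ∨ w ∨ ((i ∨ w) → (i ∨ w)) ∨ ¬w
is always true.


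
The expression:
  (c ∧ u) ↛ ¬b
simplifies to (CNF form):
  b ∧ c ∧ u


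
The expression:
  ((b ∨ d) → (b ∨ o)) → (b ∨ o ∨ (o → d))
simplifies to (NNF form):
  True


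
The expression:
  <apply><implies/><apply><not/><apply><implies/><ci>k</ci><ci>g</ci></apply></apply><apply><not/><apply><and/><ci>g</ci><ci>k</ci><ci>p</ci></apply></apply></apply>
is always true.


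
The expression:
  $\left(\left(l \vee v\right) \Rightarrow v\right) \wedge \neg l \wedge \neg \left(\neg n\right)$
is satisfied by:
  {n: True, l: False}


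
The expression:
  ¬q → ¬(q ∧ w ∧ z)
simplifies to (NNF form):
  True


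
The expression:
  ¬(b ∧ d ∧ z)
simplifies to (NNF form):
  ¬b ∨ ¬d ∨ ¬z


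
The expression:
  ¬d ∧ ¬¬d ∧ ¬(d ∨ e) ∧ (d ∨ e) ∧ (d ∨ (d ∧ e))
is never true.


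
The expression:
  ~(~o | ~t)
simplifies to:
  o & t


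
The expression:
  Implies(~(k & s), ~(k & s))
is always true.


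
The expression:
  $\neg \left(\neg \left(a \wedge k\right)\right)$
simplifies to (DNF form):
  $a \wedge k$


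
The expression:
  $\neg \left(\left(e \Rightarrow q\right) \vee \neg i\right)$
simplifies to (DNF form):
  $e \wedge i \wedge \neg q$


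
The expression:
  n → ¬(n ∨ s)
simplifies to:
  ¬n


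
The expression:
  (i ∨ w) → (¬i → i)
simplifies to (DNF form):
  i ∨ ¬w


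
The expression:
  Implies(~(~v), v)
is always true.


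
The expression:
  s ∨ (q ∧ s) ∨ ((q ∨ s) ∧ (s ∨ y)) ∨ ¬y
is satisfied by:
  {q: True, s: True, y: False}
  {q: True, s: False, y: False}
  {s: True, q: False, y: False}
  {q: False, s: False, y: False}
  {y: True, q: True, s: True}
  {y: True, q: True, s: False}
  {y: True, s: True, q: False}


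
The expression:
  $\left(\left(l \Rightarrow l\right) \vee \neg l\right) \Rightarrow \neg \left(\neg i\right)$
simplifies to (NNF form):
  $i$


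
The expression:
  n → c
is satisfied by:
  {c: True, n: False}
  {n: False, c: False}
  {n: True, c: True}


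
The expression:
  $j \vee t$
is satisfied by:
  {t: True, j: True}
  {t: True, j: False}
  {j: True, t: False}


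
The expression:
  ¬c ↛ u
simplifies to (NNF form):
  u ∨ ¬c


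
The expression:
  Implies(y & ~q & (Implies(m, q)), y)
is always true.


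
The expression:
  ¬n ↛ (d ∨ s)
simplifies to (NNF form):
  ¬d ∧ ¬n ∧ ¬s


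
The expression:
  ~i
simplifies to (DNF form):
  ~i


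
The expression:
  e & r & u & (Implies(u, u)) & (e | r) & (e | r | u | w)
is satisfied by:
  {r: True, e: True, u: True}


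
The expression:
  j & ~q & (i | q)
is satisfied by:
  {i: True, j: True, q: False}


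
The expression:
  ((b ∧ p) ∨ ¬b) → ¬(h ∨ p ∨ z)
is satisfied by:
  {b: True, z: False, h: False, p: False}
  {b: True, h: True, z: False, p: False}
  {b: True, z: True, h: False, p: False}
  {b: True, h: True, z: True, p: False}
  {b: False, z: False, h: False, p: False}


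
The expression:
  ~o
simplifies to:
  ~o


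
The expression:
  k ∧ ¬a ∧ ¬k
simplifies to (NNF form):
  False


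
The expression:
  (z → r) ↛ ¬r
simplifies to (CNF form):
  r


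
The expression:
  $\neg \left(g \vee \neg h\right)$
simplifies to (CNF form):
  $h \wedge \neg g$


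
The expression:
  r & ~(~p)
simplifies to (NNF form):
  p & r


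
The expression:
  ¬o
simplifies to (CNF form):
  ¬o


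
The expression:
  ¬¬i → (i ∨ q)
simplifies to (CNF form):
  True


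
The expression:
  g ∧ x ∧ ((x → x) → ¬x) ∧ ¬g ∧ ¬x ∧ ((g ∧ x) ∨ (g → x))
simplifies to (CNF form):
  False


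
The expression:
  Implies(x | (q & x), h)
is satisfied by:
  {h: True, x: False}
  {x: False, h: False}
  {x: True, h: True}


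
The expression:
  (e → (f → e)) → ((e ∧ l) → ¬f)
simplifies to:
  ¬e ∨ ¬f ∨ ¬l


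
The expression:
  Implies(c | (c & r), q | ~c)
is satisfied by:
  {q: True, c: False}
  {c: False, q: False}
  {c: True, q: True}


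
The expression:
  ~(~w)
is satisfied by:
  {w: True}


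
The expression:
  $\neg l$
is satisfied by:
  {l: False}


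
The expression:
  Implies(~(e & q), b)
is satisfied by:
  {b: True, q: True, e: True}
  {b: True, q: True, e: False}
  {b: True, e: True, q: False}
  {b: True, e: False, q: False}
  {q: True, e: True, b: False}


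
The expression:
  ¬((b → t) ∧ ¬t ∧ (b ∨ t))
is always true.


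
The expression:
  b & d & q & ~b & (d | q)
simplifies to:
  False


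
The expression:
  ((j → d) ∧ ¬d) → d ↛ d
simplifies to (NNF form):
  d ∨ j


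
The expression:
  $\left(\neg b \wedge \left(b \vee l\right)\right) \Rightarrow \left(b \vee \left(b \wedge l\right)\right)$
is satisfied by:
  {b: True, l: False}
  {l: False, b: False}
  {l: True, b: True}


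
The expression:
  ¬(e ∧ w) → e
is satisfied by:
  {e: True}


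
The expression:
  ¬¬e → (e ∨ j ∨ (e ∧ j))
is always true.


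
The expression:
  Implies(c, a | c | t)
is always true.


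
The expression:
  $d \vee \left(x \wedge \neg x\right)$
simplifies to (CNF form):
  $d$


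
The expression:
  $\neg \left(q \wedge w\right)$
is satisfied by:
  {w: False, q: False}
  {q: True, w: False}
  {w: True, q: False}


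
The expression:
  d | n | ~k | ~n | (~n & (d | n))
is always true.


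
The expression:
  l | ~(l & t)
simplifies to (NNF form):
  True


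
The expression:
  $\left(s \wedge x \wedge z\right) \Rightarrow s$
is always true.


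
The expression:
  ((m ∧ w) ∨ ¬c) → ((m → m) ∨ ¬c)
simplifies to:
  True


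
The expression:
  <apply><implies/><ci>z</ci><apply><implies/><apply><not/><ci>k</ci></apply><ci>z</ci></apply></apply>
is always true.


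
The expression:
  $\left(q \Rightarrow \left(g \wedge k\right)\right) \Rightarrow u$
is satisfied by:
  {q: True, u: True, k: False, g: False}
  {q: True, u: True, g: True, k: False}
  {q: True, u: True, k: True, g: False}
  {q: True, u: True, g: True, k: True}
  {u: True, k: False, g: False, q: False}
  {u: True, g: True, k: False, q: False}
  {u: True, k: True, g: False, q: False}
  {u: True, g: True, k: True, q: False}
  {q: True, k: False, g: False, u: False}
  {g: True, q: True, k: False, u: False}
  {q: True, k: True, g: False, u: False}


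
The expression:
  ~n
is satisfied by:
  {n: False}


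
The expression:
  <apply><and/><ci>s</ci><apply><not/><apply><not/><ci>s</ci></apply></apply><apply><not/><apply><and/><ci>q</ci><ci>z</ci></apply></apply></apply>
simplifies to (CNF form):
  <apply><and/><ci>s</ci><apply><or/><apply><not/><ci>q</ci></apply><apply><not/><ci>z</ci></apply></apply></apply>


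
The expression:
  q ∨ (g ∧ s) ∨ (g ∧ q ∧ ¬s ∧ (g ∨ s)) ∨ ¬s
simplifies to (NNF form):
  g ∨ q ∨ ¬s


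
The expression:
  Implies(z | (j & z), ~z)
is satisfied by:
  {z: False}


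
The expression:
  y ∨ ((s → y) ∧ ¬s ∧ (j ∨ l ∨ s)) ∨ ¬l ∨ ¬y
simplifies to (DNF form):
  True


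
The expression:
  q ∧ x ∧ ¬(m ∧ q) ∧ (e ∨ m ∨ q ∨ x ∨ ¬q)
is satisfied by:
  {x: True, q: True, m: False}


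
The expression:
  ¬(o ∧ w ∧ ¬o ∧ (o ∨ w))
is always true.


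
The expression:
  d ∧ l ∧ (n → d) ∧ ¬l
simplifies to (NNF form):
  False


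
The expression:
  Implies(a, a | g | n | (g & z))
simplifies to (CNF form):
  True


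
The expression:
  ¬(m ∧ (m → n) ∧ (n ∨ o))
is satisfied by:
  {m: False, n: False}
  {n: True, m: False}
  {m: True, n: False}


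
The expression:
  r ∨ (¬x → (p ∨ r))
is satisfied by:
  {r: True, x: True, p: True}
  {r: True, x: True, p: False}
  {r: True, p: True, x: False}
  {r: True, p: False, x: False}
  {x: True, p: True, r: False}
  {x: True, p: False, r: False}
  {p: True, x: False, r: False}
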